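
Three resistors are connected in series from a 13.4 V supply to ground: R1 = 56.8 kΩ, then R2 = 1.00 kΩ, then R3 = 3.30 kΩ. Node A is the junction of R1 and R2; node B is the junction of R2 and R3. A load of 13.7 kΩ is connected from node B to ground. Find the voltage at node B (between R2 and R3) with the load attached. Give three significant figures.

V ≈ 0.589 V

At node B, R3 is in parallel with the load: R3‖R_L = 2.659 kΩ.
Below node A the resistance is R2 + (R3‖R_L) = 3.659 kΩ, so V_A = 13.4 × 3.659/60.46 = 0.8111 V.
Then V_B = V_A × (R3‖R_L)/(R2 + R3‖R_L) = 0.8111 × 2.659/3.659 = 0.589 V.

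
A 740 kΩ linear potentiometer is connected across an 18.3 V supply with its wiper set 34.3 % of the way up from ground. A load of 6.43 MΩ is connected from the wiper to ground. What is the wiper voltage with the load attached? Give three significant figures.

The wiper splits the pot into (1−α)R = 486.2 kΩ above and αR = 253.8 kΩ below.
Lower section ‖ load = 244.2 kΩ.
V_wiper = 18.3 × 244.2/(486.2 + 244.2) = 6.12 V.

V ≈ 6.12 V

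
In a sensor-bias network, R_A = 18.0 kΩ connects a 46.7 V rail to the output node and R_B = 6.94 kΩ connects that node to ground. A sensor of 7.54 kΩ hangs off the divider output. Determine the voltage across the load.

The load sits in parallel with R_B: R_B‖R_L = (6.94 × 7.54) / (6.94 + 7.54) = 3.614 kΩ.
V_out = 46.7 × 3.614 / (18.0 + 3.614) = 46.7 × 3.614/21.61 = 7.81 V.
(Unloaded it would have been 13.0 V.)

V_out ≈ 7.81 V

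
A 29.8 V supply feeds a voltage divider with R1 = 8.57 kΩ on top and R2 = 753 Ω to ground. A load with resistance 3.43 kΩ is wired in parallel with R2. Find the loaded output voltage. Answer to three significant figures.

The load sits in parallel with R2: R2‖R_L = (753 × 3430) / (753 + 3430) = 617.4 Ω.
V_out = 29.8 × 617.4 / (8570 + 617.4) = 29.8 × 617.4/9187 = 2.00 V.

V_out ≈ 2.00 V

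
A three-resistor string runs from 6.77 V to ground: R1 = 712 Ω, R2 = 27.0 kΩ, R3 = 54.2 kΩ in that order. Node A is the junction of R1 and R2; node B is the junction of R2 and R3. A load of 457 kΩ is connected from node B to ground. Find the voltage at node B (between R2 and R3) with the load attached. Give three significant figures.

At node B, R3 is in parallel with the load: R3‖R_L = 48450 Ω.
Below node A the resistance is R2 + (R3‖R_L) = 75450 Ω, so V_A = 6.77 × 75450/76170 = 6.707 V.
Then V_B = V_A × (R3‖R_L)/(R2 + R3‖R_L) = 6.707 × 48450/75450 = 4.31 V.

V ≈ 4.31 V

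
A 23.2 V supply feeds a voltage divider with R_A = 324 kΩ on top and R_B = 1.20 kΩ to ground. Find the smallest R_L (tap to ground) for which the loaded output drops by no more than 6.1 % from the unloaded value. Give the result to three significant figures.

R_L(min) ≈ 18.4 kΩ

Output resistance R_th = R_A‖R_B = (324 × 1.20)/325.2 = 1.196 kΩ.
The fractional drop is R_th/(R_th + R_L); requiring this ≤ 0.0610 gives R_L ≥ R_th(1/0.0610 − 1) = 1.196 × 15.39 = 18.4 kΩ.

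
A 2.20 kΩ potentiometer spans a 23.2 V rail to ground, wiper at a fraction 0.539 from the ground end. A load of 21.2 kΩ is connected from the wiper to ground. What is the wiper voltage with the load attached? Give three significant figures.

V ≈ 12.2 V

The wiper splits the pot into (1−α)R = 1.014 kΩ above and αR = 1.186 kΩ below.
Lower section ‖ load = 1.123 kΩ.
V_wiper = 23.2 × 1.123/(1.014 + 1.123) = 12.2 V.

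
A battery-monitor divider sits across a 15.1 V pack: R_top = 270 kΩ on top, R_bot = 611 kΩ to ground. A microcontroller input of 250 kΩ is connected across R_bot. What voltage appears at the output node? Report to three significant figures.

The load sits in parallel with R_bot: R_bot‖R_L = (611 × 250) / (611 + 250) = 177.4 kΩ.
V_out = 15.1 × 177.4 / (270 + 177.4) = 15.1 × 177.4/447.4 = 5.99 V.

V_out ≈ 5.99 V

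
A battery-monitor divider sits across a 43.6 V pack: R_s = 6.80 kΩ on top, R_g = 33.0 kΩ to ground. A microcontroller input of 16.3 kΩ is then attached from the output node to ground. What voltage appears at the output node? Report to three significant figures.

The load sits in parallel with R_g: R_g‖R_L = (33.0 × 16.3) / (33.0 + 16.3) = 10.91 kΩ.
V_out = 43.6 × 10.91 / (6.80 + 10.91) = 43.6 × 10.91/17.71 = 26.9 V.
(Unloaded it would have been 36.2 V.)

V_out ≈ 26.9 V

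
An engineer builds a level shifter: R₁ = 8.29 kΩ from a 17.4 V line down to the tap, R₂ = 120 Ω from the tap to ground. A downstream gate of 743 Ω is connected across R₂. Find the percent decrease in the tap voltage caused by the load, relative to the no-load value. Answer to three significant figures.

13.7 %

The divider's output (Thévenin) resistance is R₁‖R₂ = 118.3 Ω.
Fractional drop under load = R_th/(R_th + R_L) = 118.3 / (118.3 + 743) = 0.1373.
So the output falls by 13.7 %.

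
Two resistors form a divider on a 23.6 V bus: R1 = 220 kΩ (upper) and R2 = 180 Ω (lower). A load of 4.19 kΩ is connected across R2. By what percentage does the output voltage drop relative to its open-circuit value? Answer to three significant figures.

The divider's output (Thévenin) resistance is R1‖R2 = 179.9 Ω.
Fractional drop under load = R_th/(R_th + R_L) = 179.9 / (179.9 + 4190) = 0.04116.
So the output falls by 4.12 %.

4.12 %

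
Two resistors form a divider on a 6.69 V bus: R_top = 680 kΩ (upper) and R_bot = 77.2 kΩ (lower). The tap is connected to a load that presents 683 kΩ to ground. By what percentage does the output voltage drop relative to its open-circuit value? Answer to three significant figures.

9.22 %

The divider's output (Thévenin) resistance is R_top‖R_bot = 69.33 kΩ.
Fractional drop under load = R_th/(R_th + R_L) = 69.33 / (69.33 + 683) = 0.09215.
So the output falls by 9.22 %.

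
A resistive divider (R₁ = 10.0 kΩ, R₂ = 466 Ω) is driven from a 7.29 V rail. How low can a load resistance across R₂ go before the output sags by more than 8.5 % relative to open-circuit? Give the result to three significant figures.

R_L(min) ≈ 4.79 kΩ

Output resistance R_th = R₁‖R₂ = (10000 × 466)/10470 = 445.3 Ω.
The fractional drop is R_th/(R_th + R_L); requiring this ≤ 0.0850 gives R_L ≥ R_th(1/0.0850 − 1) = 445.3 × 10.76 = 4.79 kΩ.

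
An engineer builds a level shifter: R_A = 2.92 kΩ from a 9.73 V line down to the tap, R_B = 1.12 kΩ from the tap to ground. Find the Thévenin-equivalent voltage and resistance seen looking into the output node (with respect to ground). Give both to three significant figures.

V_th = 2.70 V, R_th = 810 Ω

V_th is the open-circuit tap voltage: 9.73 × 1.12/(2.92 + 1.12) = 2.70 V.
With the supply zeroed, R_A and R_B appear in parallel from the tap: R_th = R_A‖R_B = (2.92 × 1.12)/4.040 = 810 Ω.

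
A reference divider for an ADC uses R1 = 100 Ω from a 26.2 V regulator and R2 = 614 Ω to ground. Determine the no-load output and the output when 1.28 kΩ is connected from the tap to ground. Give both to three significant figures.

Unloaded: 22.5 V; loaded: 21.1 V

Open-circuit: V = 26.2 × 614/(100 + 614) = 22.5 V.
With the load, R2 becomes R2‖R_L = 415.0 Ω, so V = 26.2 × 415.0/515.0 = 21.1 V.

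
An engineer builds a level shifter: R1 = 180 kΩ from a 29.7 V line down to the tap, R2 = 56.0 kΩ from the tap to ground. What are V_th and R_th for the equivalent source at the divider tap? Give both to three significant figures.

V_th = 7.05 V, R_th = 42.7 kΩ

V_th is the open-circuit tap voltage: 29.7 × 56.0/(180 + 56.0) = 7.05 V.
With the supply zeroed, R1 and R2 appear in parallel from the tap: R_th = R1‖R2 = (180 × 56.0)/236.0 = 42.7 kΩ.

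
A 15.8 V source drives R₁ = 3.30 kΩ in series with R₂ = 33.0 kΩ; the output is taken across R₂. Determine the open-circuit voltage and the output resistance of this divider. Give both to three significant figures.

V_th = 14.4 V, R_th = 3.00 kΩ

V_th is the open-circuit tap voltage: 15.8 × 33.0/(3.30 + 33.0) = 14.4 V.
With the supply zeroed, R₁ and R₂ appear in parallel from the tap: R_th = R₁‖R₂ = (3.30 × 33.0)/36.30 = 3.00 kΩ.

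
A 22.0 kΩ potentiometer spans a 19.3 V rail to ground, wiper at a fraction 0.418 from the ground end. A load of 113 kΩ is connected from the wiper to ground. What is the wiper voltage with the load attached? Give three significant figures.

The wiper splits the pot into (1−α)R = 12.80 kΩ above and αR = 9.196 kΩ below.
Lower section ‖ load = 8.504 kΩ.
V_wiper = 19.3 × 8.504/(12.80 + 8.504) = 7.70 V.

V ≈ 7.70 V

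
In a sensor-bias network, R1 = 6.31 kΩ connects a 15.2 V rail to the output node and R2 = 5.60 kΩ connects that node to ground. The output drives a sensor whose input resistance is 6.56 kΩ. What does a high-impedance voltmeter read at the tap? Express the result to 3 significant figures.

The load sits in parallel with R2: R2‖R_L = (5.60 × 6.56) / (5.60 + 6.56) = 3.021 kΩ.
V_out = 15.2 × 3.021 / (6.31 + 3.021) = 15.2 × 3.021/9.331 = 4.92 V.

V_out ≈ 4.92 V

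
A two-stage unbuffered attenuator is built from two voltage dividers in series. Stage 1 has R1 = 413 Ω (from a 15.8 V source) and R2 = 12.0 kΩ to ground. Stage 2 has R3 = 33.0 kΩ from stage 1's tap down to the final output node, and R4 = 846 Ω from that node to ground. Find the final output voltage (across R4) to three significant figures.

V_out ≈ 0.377 V

Stage 2 presents R3+R4 = 33850 Ω as a load on stage 1's tap.
Stage 1's lower leg becomes R2‖(R3+R4) = 8859 Ω, so V_mid = 15.8 × 8859/9272 = 15.10 V.
Stage 2 is itself unloaded: V_out = V_mid × R4/(R3+R4) = 15.10 × 846/33850 = 0.377 V.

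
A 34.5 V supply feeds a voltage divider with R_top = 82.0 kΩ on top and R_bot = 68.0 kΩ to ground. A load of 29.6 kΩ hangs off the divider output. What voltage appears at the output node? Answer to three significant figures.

The load sits in parallel with R_bot: R_bot‖R_L = (68.0 × 29.6) / (68.0 + 29.6) = 20.62 kΩ.
V_out = 34.5 × 20.62 / (82.0 + 20.62) = 34.5 × 20.62/102.6 = 6.93 V.

V_out ≈ 6.93 V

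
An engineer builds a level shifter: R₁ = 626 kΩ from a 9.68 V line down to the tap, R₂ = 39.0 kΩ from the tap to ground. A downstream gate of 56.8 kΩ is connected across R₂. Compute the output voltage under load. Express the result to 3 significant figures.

The load sits in parallel with R₂: R₂‖R_L = (39.0 × 56.8) / (39.0 + 56.8) = 23.12 kΩ.
V_out = 9.68 × 23.12 / (626 + 23.12) = 9.68 × 23.12/649.1 = 0.345 V.

V_out ≈ 0.345 V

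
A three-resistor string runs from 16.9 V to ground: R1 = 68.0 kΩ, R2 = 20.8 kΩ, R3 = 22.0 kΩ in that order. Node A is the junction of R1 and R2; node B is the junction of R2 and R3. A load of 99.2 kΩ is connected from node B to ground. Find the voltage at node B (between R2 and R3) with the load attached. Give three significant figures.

At node B, R3 is in parallel with the load: R3‖R_L = 18.01 kΩ.
Below node A the resistance is R2 + (R3‖R_L) = 38.81 kΩ, so V_A = 16.9 × 38.81/106.8 = 6.140 V.
Then V_B = V_A × (R3‖R_L)/(R2 + R3‖R_L) = 6.140 × 18.01/38.81 = 2.85 V.

V ≈ 2.85 V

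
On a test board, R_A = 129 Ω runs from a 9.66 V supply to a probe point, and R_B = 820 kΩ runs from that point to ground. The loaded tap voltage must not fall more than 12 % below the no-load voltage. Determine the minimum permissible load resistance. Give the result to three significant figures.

Output resistance R_th = R_A‖R_B = (129 × 820000)/820100 = 129.0 Ω.
The fractional drop is R_th/(R_th + R_L); requiring this ≤ 0.120 gives R_L ≥ R_th(1/0.120 − 1) = 129.0 × 7.333 = 946 Ω.

R_L(min) ≈ 946 Ω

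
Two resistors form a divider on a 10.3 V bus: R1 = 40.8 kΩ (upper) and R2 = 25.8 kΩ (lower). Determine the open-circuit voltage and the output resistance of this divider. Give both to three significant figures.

V_th is the open-circuit tap voltage: 10.3 × 25.8/(40.8 + 25.8) = 3.99 V.
With the supply zeroed, R1 and R2 appear in parallel from the tap: R_th = R1‖R2 = (40.8 × 25.8)/66.60 = 15.8 kΩ.

V_th = 3.99 V, R_th = 15.8 kΩ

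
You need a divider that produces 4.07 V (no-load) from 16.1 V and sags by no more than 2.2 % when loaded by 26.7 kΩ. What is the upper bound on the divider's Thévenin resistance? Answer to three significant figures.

R_th ≤ 601 Ω

Loading drop = R_th/(R_th + R_L) ≤ 0.0220, so R_th ≤ R_L · ε/(1−ε) = 26.7 kΩ × 0.0220/0.9780 = 601 Ω.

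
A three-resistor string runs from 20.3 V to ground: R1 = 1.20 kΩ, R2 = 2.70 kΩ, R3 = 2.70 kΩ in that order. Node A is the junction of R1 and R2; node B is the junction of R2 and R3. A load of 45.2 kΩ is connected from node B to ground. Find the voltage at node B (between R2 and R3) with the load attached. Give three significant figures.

At node B, R3 is in parallel with the load: R3‖R_L = 2.548 kΩ.
Below node A the resistance is R2 + (R3‖R_L) = 5.248 kΩ, so V_A = 20.3 × 5.248/6.448 = 16.52 V.
Then V_B = V_A × (R3‖R_L)/(R2 + R3‖R_L) = 16.52 × 2.548/5.248 = 8.02 V.

V ≈ 8.02 V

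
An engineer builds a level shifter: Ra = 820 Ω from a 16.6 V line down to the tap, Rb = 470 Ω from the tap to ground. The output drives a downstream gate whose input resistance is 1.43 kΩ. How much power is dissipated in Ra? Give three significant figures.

Total resistance from the source is Ra + (Rb‖R_L) = 1174 Ω, so I = 16.6/1174 Ω = 14.14 mA.
P = I²·Ra = (14.14 mA)² × 820 Ω = 164 mW.

P ≈ 164 mW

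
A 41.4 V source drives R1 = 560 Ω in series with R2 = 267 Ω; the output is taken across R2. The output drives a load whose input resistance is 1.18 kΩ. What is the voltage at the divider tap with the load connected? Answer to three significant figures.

The load sits in parallel with R2: R2‖R_L = (267 × 1180) / (267 + 1180) = 217.7 Ω.
V_out = 41.4 × 217.7 / (560 + 217.7) = 41.4 × 217.7/777.7 = 11.6 V.

V_out ≈ 11.6 V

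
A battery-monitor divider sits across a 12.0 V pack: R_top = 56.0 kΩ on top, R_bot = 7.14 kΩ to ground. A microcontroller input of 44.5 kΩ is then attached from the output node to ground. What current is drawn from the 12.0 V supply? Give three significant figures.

I ≈ 0.193 mA

R_bot‖R_L = 6.153 kΩ, so the source sees R_top + R_bot‖R_L = 62.15 kΩ.
I = 12.0 V / 62.15 kΩ = 0.193 mA.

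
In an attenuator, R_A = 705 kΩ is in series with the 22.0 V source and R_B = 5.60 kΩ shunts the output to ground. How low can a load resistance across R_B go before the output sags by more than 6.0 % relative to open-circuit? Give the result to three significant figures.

R_L(min) ≈ 87.0 kΩ

Output resistance R_th = R_A‖R_B = (705 × 5.60)/710.6 = 5.556 kΩ.
The fractional drop is R_th/(R_th + R_L); requiring this ≤ 0.0600 gives R_L ≥ R_th(1/0.0600 − 1) = 5.556 × 15.67 = 87.0 kΩ.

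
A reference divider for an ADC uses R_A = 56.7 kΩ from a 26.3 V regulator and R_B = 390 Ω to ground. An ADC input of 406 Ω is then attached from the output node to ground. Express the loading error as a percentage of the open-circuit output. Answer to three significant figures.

The divider's output (Thévenin) resistance is R_A‖R_B = 387.3 Ω.
Fractional drop under load = R_th/(R_th + R_L) = 387.3 / (387.3 + 406) = 0.4882.
So the output falls by 48.8 %.

48.8 %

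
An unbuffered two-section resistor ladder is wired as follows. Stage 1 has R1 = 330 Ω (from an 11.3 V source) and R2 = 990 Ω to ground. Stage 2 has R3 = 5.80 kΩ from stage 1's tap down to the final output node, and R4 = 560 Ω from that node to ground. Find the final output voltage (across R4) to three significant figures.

Stage 2 presents R3+R4 = 6360 Ω as a load on stage 1's tap.
Stage 1's lower leg becomes R2‖(R3+R4) = 856.7 Ω, so V_mid = 11.3 × 856.7/1187 = 8.158 V.
Stage 2 is itself unloaded: V_out = V_mid × R4/(R3+R4) = 8.158 × 560/6360 = 0.718 V.

V_out ≈ 0.718 V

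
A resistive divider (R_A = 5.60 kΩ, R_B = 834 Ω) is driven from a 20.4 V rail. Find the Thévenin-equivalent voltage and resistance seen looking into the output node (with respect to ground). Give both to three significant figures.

V_th is the open-circuit tap voltage: 20.4 × 834/(5600 + 834) = 2.64 V.
With the supply zeroed, R_A and R_B appear in parallel from the tap: R_th = R_A‖R_B = (5600 × 834)/6434 = 726 Ω.

V_th = 2.64 V, R_th = 726 Ω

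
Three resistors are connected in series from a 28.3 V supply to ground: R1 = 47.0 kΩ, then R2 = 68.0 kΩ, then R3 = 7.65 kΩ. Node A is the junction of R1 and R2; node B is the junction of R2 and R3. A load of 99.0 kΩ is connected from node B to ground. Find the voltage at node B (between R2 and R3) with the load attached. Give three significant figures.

V ≈ 1.65 V

At node B, R3 is in parallel with the load: R3‖R_L = 7.101 kΩ.
Below node A the resistance is R2 + (R3‖R_L) = 75.10 kΩ, so V_A = 28.3 × 75.10/122.1 = 17.41 V.
Then V_B = V_A × (R3‖R_L)/(R2 + R3‖R_L) = 17.41 × 7.101/75.10 = 1.65 V.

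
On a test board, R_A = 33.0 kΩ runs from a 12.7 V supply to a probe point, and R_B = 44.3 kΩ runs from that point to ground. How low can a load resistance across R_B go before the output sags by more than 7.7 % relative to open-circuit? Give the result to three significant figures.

R_L(min) ≈ 227 kΩ

Output resistance R_th = R_A‖R_B = (33.0 × 44.3)/77.30 = 18.91 kΩ.
The fractional drop is R_th/(R_th + R_L); requiring this ≤ 0.0770 gives R_L ≥ R_th(1/0.0770 − 1) = 18.91 × 11.99 = 227 kΩ.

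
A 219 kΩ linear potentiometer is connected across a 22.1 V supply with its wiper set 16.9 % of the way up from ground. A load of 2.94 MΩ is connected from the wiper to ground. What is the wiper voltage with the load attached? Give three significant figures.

The wiper splits the pot into (1−α)R = 182.0 kΩ above and αR = 37.01 kΩ below.
Lower section ‖ load = 36.55 kΩ.
V_wiper = 22.1 × 36.55/(182.0 + 36.55) = 3.70 V.

V ≈ 3.70 V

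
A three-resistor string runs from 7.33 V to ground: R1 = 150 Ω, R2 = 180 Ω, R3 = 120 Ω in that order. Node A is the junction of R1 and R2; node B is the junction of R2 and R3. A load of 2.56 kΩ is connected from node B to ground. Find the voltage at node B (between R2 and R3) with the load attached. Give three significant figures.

At node B, R3 is in parallel with the load: R3‖R_L = 114.6 Ω.
Below node A the resistance is R2 + (R3‖R_L) = 294.6 Ω, so V_A = 7.33 × 294.6/444.6 = 4.857 V.
Then V_B = V_A × (R3‖R_L)/(R2 + R3‖R_L) = 4.857 × 114.6/294.6 = 1.89 V.

V ≈ 1.89 V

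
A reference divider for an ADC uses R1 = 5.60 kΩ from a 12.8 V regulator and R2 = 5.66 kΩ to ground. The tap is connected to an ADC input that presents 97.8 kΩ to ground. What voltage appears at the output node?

The load sits in parallel with R2: R2‖R_L = (5.66 × 97.8) / (5.66 + 97.8) = 5.350 kΩ.
V_out = 12.8 × 5.350 / (5.60 + 5.350) = 12.8 × 5.350/10.95 = 6.25 V.
(Unloaded it would have been 6.43 V.)

V_out ≈ 6.25 V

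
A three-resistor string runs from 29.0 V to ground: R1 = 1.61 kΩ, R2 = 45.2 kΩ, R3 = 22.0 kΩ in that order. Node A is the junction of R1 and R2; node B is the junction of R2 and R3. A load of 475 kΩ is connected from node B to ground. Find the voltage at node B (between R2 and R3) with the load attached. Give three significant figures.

V ≈ 8.99 V

At node B, R3 is in parallel with the load: R3‖R_L = 21.03 kΩ.
Below node A the resistance is R2 + (R3‖R_L) = 66.23 kΩ, so V_A = 29.0 × 66.23/67.84 = 28.31 V.
Then V_B = V_A × (R3‖R_L)/(R2 + R3‖R_L) = 28.31 × 21.03/66.23 = 8.99 V.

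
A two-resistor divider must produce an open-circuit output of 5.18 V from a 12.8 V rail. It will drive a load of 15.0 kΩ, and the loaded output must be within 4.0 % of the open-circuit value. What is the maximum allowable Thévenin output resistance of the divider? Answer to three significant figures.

R_th ≤ 625 Ω

Loading drop = R_th/(R_th + R_L) ≤ 0.0400, so R_th ≤ R_L · ε/(1−ε) = 15.0 kΩ × 0.0400/0.9600 = 625 Ω.
(Any R1, R2 with R2/(R1+R2) = 0.405 and R1‖R2 ≤ 625 Ω will meet the spec.)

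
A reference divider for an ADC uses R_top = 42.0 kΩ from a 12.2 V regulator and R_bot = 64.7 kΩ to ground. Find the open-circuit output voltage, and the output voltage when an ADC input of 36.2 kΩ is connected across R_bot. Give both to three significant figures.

Open-circuit: V = 12.2 × 64.7/(42.0 + 64.7) = 7.40 V.
With the load, R_bot becomes R_bot‖R_L = 23.21 kΩ, so V = 12.2 × 23.21/65.21 = 4.34 V.

Unloaded: 7.40 V; loaded: 4.34 V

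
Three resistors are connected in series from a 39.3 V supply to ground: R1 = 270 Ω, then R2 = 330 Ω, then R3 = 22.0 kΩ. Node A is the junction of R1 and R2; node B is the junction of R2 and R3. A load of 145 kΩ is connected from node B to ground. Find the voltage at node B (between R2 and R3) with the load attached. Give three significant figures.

V ≈ 38.1 V

At node B, R3 is in parallel with the load: R3‖R_L = 19100 Ω.
Below node A the resistance is R2 + (R3‖R_L) = 19430 Ω, so V_A = 39.3 × 19430/19700 = 38.76 V.
Then V_B = V_A × (R3‖R_L)/(R2 + R3‖R_L) = 38.76 × 19100/19430 = 38.1 V.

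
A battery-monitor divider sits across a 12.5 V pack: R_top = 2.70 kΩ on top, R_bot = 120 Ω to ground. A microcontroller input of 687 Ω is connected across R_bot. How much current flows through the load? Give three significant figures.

I_L ≈ 0.663 mA

R_bot‖R_L = 102.2 Ω; V_out = 12.5 × 102.2/2802 = 0.4557 V.
I_L = V_out / R_L = 0.4557 / 687 Ω = 0.663 mA.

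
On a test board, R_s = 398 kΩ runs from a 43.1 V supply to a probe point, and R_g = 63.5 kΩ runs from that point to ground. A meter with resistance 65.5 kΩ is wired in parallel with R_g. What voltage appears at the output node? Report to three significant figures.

V_out ≈ 3.23 V

The load sits in parallel with R_g: R_g‖R_L = (63.5 × 65.5) / (63.5 + 65.5) = 32.24 kΩ.
V_out = 43.1 × 32.24 / (398 + 32.24) = 43.1 × 32.24/430.2 = 3.23 V.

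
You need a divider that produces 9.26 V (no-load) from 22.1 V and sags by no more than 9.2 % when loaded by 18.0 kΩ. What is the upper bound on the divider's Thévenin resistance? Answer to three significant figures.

Loading drop = R_th/(R_th + R_L) ≤ 0.0920, so R_th ≤ R_L · ε/(1−ε) = 18.0 kΩ × 0.0920/0.9080 = 1.82 kΩ.
(Any R1, R2 with R2/(R1+R2) = 0.419 and R1‖R2 ≤ 1.82 kΩ will meet the spec.)

R_th ≤ 1.82 kΩ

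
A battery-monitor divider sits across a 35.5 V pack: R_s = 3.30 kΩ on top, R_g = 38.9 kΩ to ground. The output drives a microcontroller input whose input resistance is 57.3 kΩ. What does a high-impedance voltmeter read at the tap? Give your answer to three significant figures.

The load sits in parallel with R_g: R_g‖R_L = (38.9 × 57.3) / (38.9 + 57.3) = 23.17 kΩ.
V_out = 35.5 × 23.17 / (3.30 + 23.17) = 35.5 × 23.17/26.47 = 31.1 V.

V_out ≈ 31.1 V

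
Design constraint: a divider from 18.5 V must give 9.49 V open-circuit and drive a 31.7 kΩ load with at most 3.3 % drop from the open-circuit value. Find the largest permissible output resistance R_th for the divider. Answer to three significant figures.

Loading drop = R_th/(R_th + R_L) ≤ 0.0330, so R_th ≤ R_L · ε/(1−ε) = 31.7 kΩ × 0.0330/0.9670 = 1.08 kΩ.

R_th ≤ 1.08 kΩ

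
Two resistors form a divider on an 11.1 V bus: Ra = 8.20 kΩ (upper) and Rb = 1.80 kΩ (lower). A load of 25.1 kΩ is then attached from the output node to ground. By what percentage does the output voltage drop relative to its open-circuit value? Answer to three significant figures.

The divider's output (Thévenin) resistance is Ra‖Rb = 1.476 kΩ.
Fractional drop under load = R_th/(R_th + R_L) = 1.476 / (1.476 + 25.1) = 0.05554.
So the output falls by 5.55 %.

5.55 %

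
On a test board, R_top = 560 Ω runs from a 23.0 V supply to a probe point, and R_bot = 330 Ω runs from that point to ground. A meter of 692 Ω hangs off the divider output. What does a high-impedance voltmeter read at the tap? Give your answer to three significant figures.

The load sits in parallel with R_bot: R_bot‖R_L = (330 × 692) / (330 + 692) = 223.4 Ω.
V_out = 23.0 × 223.4 / (560 + 223.4) = 23.0 × 223.4/783.4 = 6.56 V.

V_out ≈ 6.56 V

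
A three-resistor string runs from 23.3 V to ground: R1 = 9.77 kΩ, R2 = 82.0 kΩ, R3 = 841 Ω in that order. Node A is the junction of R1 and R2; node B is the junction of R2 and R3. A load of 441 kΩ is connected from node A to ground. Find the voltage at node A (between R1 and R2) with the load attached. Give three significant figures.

Below node A the series string R2+R3 = 82840 Ω sits in parallel with the 441000 Ω load: 69740 Ω.
V_A = 23.3 × 69740/(9770 + 69740) = 20.4 V.

V ≈ 20.4 V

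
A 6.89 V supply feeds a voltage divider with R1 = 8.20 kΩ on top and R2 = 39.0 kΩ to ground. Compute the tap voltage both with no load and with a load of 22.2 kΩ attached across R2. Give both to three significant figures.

Open-circuit: V = 6.89 × 39.0/(8.20 + 39.0) = 5.69 V.
With the load, R2 becomes R2‖R_L = 14.15 kΩ, so V = 6.89 × 14.15/22.35 = 4.36 V.

Unloaded: 5.69 V; loaded: 4.36 V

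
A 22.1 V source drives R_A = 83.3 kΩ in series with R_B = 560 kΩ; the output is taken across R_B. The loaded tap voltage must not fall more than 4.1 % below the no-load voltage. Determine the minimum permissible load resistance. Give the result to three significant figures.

Output resistance R_th = R_A‖R_B = (83.3 × 560)/643.3 = 72.51 kΩ.
The fractional drop is R_th/(R_th + R_L); requiring this ≤ 0.0410 gives R_L ≥ R_th(1/0.0410 − 1) = 72.51 × 23.39 = 1.70 MΩ.

R_L(min) ≈ 1.70 MΩ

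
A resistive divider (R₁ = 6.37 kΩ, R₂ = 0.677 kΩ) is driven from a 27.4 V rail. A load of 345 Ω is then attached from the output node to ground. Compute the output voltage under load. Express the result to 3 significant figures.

The load sits in parallel with R₂: R₂‖R_L = (677 × 345) / (677 + 345) = 228.5 Ω.
V_out = 27.4 × 228.5 / (6370 + 228.5) = 27.4 × 228.5/6599 = 0.949 V.

V_out ≈ 0.949 V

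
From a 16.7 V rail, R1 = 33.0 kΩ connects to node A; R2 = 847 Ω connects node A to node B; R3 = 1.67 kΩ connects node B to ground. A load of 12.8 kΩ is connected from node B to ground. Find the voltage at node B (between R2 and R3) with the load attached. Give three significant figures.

V ≈ 0.698 V

At node B, R3 is in parallel with the load: R3‖R_L = 1477 Ω.
Below node A the resistance is R2 + (R3‖R_L) = 2324 Ω, so V_A = 16.7 × 2324/35320 = 1.099 V.
Then V_B = V_A × (R3‖R_L)/(R2 + R3‖R_L) = 1.099 × 1477/2324 = 0.698 V.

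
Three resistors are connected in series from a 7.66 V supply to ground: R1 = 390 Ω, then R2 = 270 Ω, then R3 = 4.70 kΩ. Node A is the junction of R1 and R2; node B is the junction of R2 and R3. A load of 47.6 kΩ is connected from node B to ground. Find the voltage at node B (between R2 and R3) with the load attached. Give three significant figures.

At node B, R3 is in parallel with the load: R3‖R_L = 4278 Ω.
Below node A the resistance is R2 + (R3‖R_L) = 4548 Ω, so V_A = 7.66 × 4548/4938 = 7.055 V.
Then V_B = V_A × (R3‖R_L)/(R2 + R3‖R_L) = 7.055 × 4278/4548 = 6.64 V.

V ≈ 6.64 V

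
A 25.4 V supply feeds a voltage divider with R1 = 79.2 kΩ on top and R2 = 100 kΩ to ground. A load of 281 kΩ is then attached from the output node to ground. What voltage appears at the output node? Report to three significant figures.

The load sits in parallel with R2: R2‖R_L = (100 × 281) / (100 + 281) = 73.75 kΩ.
V_out = 25.4 × 73.75 / (79.2 + 73.75) = 25.4 × 73.75/153.0 = 12.2 V.

V_out ≈ 12.2 V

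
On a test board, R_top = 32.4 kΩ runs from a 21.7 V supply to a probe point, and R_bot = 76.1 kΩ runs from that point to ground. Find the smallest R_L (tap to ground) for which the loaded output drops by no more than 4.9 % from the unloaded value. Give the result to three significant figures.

R_L(min) ≈ 441 kΩ

Output resistance R_th = R_top‖R_bot = (32.4 × 76.1)/108.5 = 22.72 kΩ.
The fractional drop is R_th/(R_th + R_L); requiring this ≤ 0.0490 gives R_L ≥ R_th(1/0.0490 − 1) = 22.72 × 19.41 = 441 kΩ.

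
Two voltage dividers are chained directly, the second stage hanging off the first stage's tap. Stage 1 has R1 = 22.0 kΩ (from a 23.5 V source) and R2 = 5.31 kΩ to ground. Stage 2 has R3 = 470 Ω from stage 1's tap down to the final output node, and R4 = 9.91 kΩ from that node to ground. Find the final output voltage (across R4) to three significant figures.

V_out ≈ 3.09 V

Stage 2 presents R3+R4 = 10380 Ω as a load on stage 1's tap.
Stage 1's lower leg becomes R2‖(R3+R4) = 3513 Ω, so V_mid = 23.5 × 3513/25510 = 3.236 V.
Stage 2 is itself unloaded: V_out = V_mid × R4/(R3+R4) = 3.236 × 9910/10380 = 3.09 V.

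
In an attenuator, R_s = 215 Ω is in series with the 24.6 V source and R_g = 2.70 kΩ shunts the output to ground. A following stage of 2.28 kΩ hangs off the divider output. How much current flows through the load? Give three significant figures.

R_g‖R_L = 1236 Ω; V_out = 24.6 × 1236/1451 = 20.96 V.
I_L = V_out / R_L = 20.96 / 2.28 kΩ = 9.19 mA.

I_L ≈ 9.19 mA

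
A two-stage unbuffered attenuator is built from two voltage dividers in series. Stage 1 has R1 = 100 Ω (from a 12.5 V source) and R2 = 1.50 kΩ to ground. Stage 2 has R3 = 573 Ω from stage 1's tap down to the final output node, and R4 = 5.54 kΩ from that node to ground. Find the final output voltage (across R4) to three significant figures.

Stage 2 presents R3+R4 = 6113 Ω as a load on stage 1's tap.
Stage 1's lower leg becomes R2‖(R3+R4) = 1204 Ω, so V_mid = 12.5 × 1204/1304 = 11.54 V.
Stage 2 is itself unloaded: V_out = V_mid × R4/(R3+R4) = 11.54 × 5540/6113 = 10.5 V.

V_out ≈ 10.5 V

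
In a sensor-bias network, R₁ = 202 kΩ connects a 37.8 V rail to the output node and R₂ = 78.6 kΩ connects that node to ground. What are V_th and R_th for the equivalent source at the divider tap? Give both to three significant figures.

V_th is the open-circuit tap voltage: 37.8 × 78.6/(202 + 78.6) = 10.6 V.
With the supply zeroed, R₁ and R₂ appear in parallel from the tap: R_th = R₁‖R₂ = (202 × 78.6)/280.6 = 56.6 kΩ.

V_th = 10.6 V, R_th = 56.6 kΩ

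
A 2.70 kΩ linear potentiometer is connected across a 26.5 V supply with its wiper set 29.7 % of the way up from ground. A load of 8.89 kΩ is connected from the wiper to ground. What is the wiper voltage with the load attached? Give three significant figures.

V ≈ 7.40 V

The wiper splits the pot into (1−α)R = 1898 Ω above and αR = 801.9 Ω below.
Lower section ‖ load = 735.6 Ω.
V_wiper = 26.5 × 735.6/(1898 + 735.6) = 7.40 V.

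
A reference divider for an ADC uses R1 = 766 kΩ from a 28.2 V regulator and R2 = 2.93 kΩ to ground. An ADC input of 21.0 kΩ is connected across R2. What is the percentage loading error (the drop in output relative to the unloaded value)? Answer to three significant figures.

12.2 %

The divider's output (Thévenin) resistance is R1‖R2 = 2.919 kΩ.
Fractional drop under load = R_th/(R_th + R_L) = 2.919 / (2.919 + 21.0) = 0.1220.
So the output falls by 12.2 %.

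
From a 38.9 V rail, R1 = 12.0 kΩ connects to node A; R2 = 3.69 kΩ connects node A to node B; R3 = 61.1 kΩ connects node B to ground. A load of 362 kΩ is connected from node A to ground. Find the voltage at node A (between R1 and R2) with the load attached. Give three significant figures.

Below node A the series string R2+R3 = 64.79 kΩ sits in parallel with the 362 kΩ load: 54.95 kΩ.
V_A = 38.9 × 54.95/(12.0 + 54.95) = 31.9 V.

V ≈ 31.9 V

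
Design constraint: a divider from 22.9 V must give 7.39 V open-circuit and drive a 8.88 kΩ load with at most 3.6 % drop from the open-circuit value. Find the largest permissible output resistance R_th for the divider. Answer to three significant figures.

Loading drop = R_th/(R_th + R_L) ≤ 0.0360, so R_th ≤ R_L · ε/(1−ε) = 8.88 kΩ × 0.0360/0.9640 = 332 Ω.
(Any R1, R2 with R2/(R1+R2) = 0.323 and R1‖R2 ≤ 332 Ω will meet the spec.)

R_th ≤ 332 Ω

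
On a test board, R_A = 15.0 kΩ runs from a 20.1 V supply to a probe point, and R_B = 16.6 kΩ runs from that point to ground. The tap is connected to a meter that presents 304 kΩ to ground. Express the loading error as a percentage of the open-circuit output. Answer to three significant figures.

The divider's output (Thévenin) resistance is R_A‖R_B = 7.880 kΩ.
Fractional drop under load = R_th/(R_th + R_L) = 7.880 / (7.880 + 304) = 0.02527.
So the output falls by 2.53 %.

2.53 %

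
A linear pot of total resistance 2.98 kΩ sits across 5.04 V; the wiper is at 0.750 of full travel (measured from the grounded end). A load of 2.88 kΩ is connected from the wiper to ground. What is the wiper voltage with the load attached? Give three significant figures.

The wiper splits the pot into (1−α)R = 745.0 Ω above and αR = 2235 Ω below.
Lower section ‖ load = 1258 Ω.
V_wiper = 5.04 × 1258/(745.0 + 1258) = 3.17 V.

V ≈ 3.17 V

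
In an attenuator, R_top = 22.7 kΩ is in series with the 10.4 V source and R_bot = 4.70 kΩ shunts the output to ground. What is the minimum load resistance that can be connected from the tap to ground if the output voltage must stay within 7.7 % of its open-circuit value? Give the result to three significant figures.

R_L(min) ≈ 46.7 kΩ

Output resistance R_th = R_top‖R_bot = (22.7 × 4.70)/27.40 = 3.894 kΩ.
The fractional drop is R_th/(R_th + R_L); requiring this ≤ 0.0770 gives R_L ≥ R_th(1/0.0770 − 1) = 3.894 × 11.99 = 46.7 kΩ.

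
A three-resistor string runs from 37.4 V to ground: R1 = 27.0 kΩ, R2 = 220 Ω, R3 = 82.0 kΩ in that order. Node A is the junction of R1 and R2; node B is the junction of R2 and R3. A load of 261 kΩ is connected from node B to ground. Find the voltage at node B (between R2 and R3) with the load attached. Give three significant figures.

V ≈ 26.0 V

At node B, R3 is in parallel with the load: R3‖R_L = 62400 Ω.
Below node A the resistance is R2 + (R3‖R_L) = 62620 Ω, so V_A = 37.4 × 62620/89620 = 26.13 V.
Then V_B = V_A × (R3‖R_L)/(R2 + R3‖R_L) = 26.13 × 62400/62620 = 26.0 V.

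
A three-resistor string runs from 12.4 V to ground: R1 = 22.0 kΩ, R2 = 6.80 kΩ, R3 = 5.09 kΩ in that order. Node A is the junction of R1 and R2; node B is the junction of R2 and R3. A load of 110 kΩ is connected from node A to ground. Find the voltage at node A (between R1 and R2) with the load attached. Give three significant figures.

V ≈ 4.07 V

Below node A the series string R2+R3 = 11.89 kΩ sits in parallel with the 110 kΩ load: 10.73 kΩ.
V_A = 12.4 × 10.73/(22.0 + 10.73) = 4.07 V.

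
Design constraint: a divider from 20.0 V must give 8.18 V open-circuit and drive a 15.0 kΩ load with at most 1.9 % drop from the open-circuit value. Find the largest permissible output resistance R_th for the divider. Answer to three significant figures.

R_th ≤ 291 Ω

Loading drop = R_th/(R_th + R_L) ≤ 0.0190, so R_th ≤ R_L · ε/(1−ε) = 15.0 kΩ × 0.0190/0.9810 = 291 Ω.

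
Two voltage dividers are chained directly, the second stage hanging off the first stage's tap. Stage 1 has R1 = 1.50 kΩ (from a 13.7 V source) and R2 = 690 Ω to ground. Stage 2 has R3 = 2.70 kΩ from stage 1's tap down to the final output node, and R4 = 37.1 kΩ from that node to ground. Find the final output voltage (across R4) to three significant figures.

Stage 2 presents R3+R4 = 39800 Ω as a load on stage 1's tap.
Stage 1's lower leg becomes R2‖(R3+R4) = 678.2 Ω, so V_mid = 13.7 × 678.2/2178 = 4.266 V.
Stage 2 is itself unloaded: V_out = V_mid × R4/(R3+R4) = 4.266 × 37100/39800 = 3.98 V.

V_out ≈ 3.98 V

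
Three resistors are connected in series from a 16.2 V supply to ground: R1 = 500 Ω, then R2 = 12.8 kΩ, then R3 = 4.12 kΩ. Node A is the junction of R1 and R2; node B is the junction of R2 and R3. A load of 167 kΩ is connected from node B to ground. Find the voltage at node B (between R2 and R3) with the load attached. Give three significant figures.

V ≈ 3.76 V

At node B, R3 is in parallel with the load: R3‖R_L = 4021 Ω.
Below node A the resistance is R2 + (R3‖R_L) = 16820 Ω, so V_A = 16.2 × 16820/17320 = 15.73 V.
Then V_B = V_A × (R3‖R_L)/(R2 + R3‖R_L) = 15.73 × 4021/16820 = 3.76 V.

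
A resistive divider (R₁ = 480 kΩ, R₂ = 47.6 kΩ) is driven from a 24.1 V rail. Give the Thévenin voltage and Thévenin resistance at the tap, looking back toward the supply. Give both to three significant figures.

V_th = 2.17 V, R_th = 43.3 kΩ

V_th is the open-circuit tap voltage: 24.1 × 47.6/(480 + 47.6) = 2.17 V.
With the supply zeroed, R₁ and R₂ appear in parallel from the tap: R_th = R₁‖R₂ = (480 × 47.6)/527.6 = 43.3 kΩ.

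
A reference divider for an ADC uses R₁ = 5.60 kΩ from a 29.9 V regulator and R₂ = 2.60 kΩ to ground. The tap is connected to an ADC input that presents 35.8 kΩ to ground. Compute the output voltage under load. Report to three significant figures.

The load sits in parallel with R₂: R₂‖R_L = (2.60 × 35.8) / (2.60 + 35.8) = 2.424 kΩ.
V_out = 29.9 × 2.424 / (5.60 + 2.424) = 29.9 × 2.424/8.024 = 9.03 V.

V_out ≈ 9.03 V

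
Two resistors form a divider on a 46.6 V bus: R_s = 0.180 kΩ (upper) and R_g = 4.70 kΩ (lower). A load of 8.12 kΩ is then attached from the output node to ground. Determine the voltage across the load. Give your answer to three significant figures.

V_out ≈ 43.9 V

The load sits in parallel with R_g: R_g‖R_L = (4700 × 8120) / (4700 + 8120) = 2977 Ω.
V_out = 46.6 × 2977 / (180 + 2977) = 46.6 × 2977/3157 = 43.9 V.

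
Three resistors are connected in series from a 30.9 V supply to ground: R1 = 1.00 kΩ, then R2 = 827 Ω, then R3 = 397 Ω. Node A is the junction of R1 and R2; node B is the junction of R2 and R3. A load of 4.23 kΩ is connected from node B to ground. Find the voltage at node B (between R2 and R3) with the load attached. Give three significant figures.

At node B, R3 is in parallel with the load: R3‖R_L = 362.9 Ω.
Below node A the resistance is R2 + (R3‖R_L) = 1190 Ω, so V_A = 30.9 × 1190/2190 = 16.79 V.
Then V_B = V_A × (R3‖R_L)/(R2 + R3‖R_L) = 16.79 × 362.9/1190 = 5.12 V.

V ≈ 5.12 V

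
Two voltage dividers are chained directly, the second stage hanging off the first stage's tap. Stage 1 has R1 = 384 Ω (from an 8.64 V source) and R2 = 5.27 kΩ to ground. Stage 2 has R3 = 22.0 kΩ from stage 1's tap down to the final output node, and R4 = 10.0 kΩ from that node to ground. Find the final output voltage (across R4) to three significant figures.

V_out ≈ 2.49 V

Stage 2 presents R3+R4 = 32000 Ω as a load on stage 1's tap.
Stage 1's lower leg becomes R2‖(R3+R4) = 4525 Ω, so V_mid = 8.64 × 4525/4909 = 7.964 V.
Stage 2 is itself unloaded: V_out = V_mid × R4/(R3+R4) = 7.964 × 10000/32000 = 2.49 V.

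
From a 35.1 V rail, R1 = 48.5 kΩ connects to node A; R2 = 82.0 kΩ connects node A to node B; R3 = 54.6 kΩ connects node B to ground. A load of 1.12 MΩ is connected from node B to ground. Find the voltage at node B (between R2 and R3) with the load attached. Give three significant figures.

V ≈ 10.0 V

At node B, R3 is in parallel with the load: R3‖R_L = 52.06 kΩ.
Below node A the resistance is R2 + (R3‖R_L) = 134.1 kΩ, so V_A = 35.1 × 134.1/182.6 = 25.78 V.
Then V_B = V_A × (R3‖R_L)/(R2 + R3‖R_L) = 25.78 × 52.06/134.1 = 10.0 V.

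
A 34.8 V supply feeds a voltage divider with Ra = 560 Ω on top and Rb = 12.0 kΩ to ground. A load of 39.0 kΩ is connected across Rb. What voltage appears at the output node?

The load sits in parallel with Rb: Rb‖R_L = (12000 × 39000) / (12000 + 39000) = 9176 Ω.
V_out = 34.8 × 9176 / (560 + 9176) = 34.8 × 9176/9736 = 32.8 V.

V_out ≈ 32.8 V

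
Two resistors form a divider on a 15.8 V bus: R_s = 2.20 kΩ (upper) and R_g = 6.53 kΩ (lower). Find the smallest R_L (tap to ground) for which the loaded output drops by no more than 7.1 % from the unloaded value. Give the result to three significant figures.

R_L(min) ≈ 21.5 kΩ

Output resistance R_th = R_s‖R_g = (2.20 × 6.53)/8.730 = 1.646 kΩ.
The fractional drop is R_th/(R_th + R_L); requiring this ≤ 0.0710 gives R_L ≥ R_th(1/0.0710 − 1) = 1.646 × 13.08 = 21.5 kΩ.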